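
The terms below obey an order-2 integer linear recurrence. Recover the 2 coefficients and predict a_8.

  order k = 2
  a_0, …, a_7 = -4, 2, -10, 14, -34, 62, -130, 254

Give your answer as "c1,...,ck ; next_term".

  a_2 = -1·2 + 2·-4 = -10
  a_3 = -1·-10 + 2·2 = 14
  a_4 = -1·14 + 2·-10 = -34
  a_5 = -1·-34 + 2·14 = 62
  a_6 = -1·62 + 2·-34 = -130
  a_7 = -1·-130 + 2·62 = 254
  a_8 = -1·254 + 2·-130 = -514

-1,2 ; -514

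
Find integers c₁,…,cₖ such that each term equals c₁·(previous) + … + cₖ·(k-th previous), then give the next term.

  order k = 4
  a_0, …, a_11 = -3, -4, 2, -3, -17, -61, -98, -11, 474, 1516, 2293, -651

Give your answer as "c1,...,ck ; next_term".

  a_4 = 3·-3 + -4·2 + -3·-4 + 4·-3 = -17
  a_5 = 3·-17 + -4·-3 + -3·2 + 4·-4 = -61
  a_6 = 3·-61 + -4·-17 + -3·-3 + 4·2 = -98
  a_7 = 3·-98 + -4·-61 + -3·-17 + 4·-3 = -11
  a_8 = 3·-11 + -4·-98 + -3·-61 + 4·-17 = 474
  a_9 = 3·474 + -4·-11 + -3·-98 + 4·-61 = 1516
  a_10 = 3·1516 + -4·474 + -3·-11 + 4·-98 = 2293
  a_11 = 3·2293 + -4·1516 + -3·474 + 4·-11 = -651
  a_12 = 3·-651 + -4·2293 + -3·1516 + 4·474 = -13777

3,-4,-3,4 ; -13777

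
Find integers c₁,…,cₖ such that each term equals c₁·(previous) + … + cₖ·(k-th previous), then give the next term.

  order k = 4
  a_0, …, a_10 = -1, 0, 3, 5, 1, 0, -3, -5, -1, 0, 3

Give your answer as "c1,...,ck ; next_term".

0,0,0,-1 ; 5

  a_4 = 0·5 + 0·3 + 0·0 + -1·-1 = 1
  a_5 = 0·1 + 0·5 + 0·3 + -1·0 = 0
  a_6 = 0·0 + 0·1 + 0·5 + -1·3 = -3
  a_7 = 0·-3 + 0·0 + 0·1 + -1·5 = -5
  a_8 = 0·-5 + 0·-3 + 0·0 + -1·1 = -1
  a_9 = 0·-1 + 0·-5 + 0·-3 + -1·0 = 0
  a_10 = 0·0 + 0·-1 + 0·-5 + -1·-3 = 3
  a_11 = 0·3 + 0·0 + 0·-1 + -1·-5 = 5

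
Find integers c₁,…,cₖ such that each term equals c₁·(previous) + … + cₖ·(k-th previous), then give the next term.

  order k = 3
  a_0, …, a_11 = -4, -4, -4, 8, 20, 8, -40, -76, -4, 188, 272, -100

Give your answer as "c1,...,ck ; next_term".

1,-2,-1 ; -832

  a_3 = 1·-4 + -2·-4 + -1·-4 = 8
  a_4 = 1·8 + -2·-4 + -1·-4 = 20
  a_5 = 1·20 + -2·8 + -1·-4 = 8
  a_6 = 1·8 + -2·20 + -1·8 = -40
  a_7 = 1·-40 + -2·8 + -1·20 = -76
  a_8 = 1·-76 + -2·-40 + -1·8 = -4
  a_9 = 1·-4 + -2·-76 + -1·-40 = 188
  a_10 = 1·188 + -2·-4 + -1·-76 = 272
  a_11 = 1·272 + -2·188 + -1·-4 = -100
  a_12 = 1·-100 + -2·272 + -1·188 = -832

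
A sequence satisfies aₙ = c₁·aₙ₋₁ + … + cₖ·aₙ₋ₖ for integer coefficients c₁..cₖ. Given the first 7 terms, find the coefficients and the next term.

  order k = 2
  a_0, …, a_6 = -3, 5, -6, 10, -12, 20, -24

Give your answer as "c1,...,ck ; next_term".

  a_2 = 0·5 + 2·-3 = -6
  a_3 = 0·-6 + 2·5 = 10
  a_4 = 0·10 + 2·-6 = -12
  a_5 = 0·-12 + 2·10 = 20
  a_6 = 0·20 + 2·-12 = -24
  a_7 = 0·-24 + 2·20 = 40

0,2 ; 40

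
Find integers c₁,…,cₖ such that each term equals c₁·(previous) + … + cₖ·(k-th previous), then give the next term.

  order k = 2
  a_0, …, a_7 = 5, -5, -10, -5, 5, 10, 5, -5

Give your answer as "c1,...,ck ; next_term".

  a_2 = 1·-5 + -1·5 = -10
  a_3 = 1·-10 + -1·-5 = -5
  a_4 = 1·-5 + -1·-10 = 5
  a_5 = 1·5 + -1·-5 = 10
  a_6 = 1·10 + -1·5 = 5
  a_7 = 1·5 + -1·10 = -5
  a_8 = 1·-5 + -1·5 = -10

1,-1 ; -10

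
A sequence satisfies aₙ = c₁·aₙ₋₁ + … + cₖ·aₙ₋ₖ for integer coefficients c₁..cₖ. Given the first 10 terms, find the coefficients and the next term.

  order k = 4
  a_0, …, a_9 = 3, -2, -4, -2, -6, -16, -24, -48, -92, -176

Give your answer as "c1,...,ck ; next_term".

0,2,2,2 ; -328

  a_4 = 0·-2 + 2·-4 + 2·-2 + 2·3 = -6
  a_5 = 0·-6 + 2·-2 + 2·-4 + 2·-2 = -16
  a_6 = 0·-16 + 2·-6 + 2·-2 + 2·-4 = -24
  a_7 = 0·-24 + 2·-16 + 2·-6 + 2·-2 = -48
  a_8 = 0·-48 + 2·-24 + 2·-16 + 2·-6 = -92
  a_9 = 0·-92 + 2·-48 + 2·-24 + 2·-16 = -176
  a_10 = 0·-176 + 2·-92 + 2·-48 + 2·-24 = -328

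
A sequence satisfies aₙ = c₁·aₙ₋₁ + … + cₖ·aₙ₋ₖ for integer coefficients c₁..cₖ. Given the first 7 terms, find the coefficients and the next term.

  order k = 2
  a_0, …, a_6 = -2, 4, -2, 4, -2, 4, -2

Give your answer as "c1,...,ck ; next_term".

  a_2 = 0·4 + 1·-2 = -2
  a_3 = 0·-2 + 1·4 = 4
  a_4 = 0·4 + 1·-2 = -2
  a_5 = 0·-2 + 1·4 = 4
  a_6 = 0·4 + 1·-2 = -2
  a_7 = 0·-2 + 1·4 = 4

0,1 ; 4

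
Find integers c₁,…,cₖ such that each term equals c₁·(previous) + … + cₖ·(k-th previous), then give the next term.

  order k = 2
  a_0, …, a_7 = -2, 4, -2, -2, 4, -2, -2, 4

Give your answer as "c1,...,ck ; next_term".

-1,-1 ; -2

  a_2 = -1·4 + -1·-2 = -2
  a_3 = -1·-2 + -1·4 = -2
  a_4 = -1·-2 + -1·-2 = 4
  a_5 = -1·4 + -1·-2 = -2
  a_6 = -1·-2 + -1·4 = -2
  a_7 = -1·-2 + -1·-2 = 4
  a_8 = -1·4 + -1·-2 = -2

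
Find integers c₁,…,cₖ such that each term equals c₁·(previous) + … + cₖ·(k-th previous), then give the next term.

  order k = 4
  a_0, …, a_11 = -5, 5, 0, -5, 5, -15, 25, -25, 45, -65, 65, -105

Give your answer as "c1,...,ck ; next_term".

  a_4 = -1·-5 + 0·0 + -2·5 + -2·-5 = 5
  a_5 = -1·5 + 0·-5 + -2·0 + -2·5 = -15
  a_6 = -1·-15 + 0·5 + -2·-5 + -2·0 = 25
  a_7 = -1·25 + 0·-15 + -2·5 + -2·-5 = -25
  a_8 = -1·-25 + 0·25 + -2·-15 + -2·5 = 45
  a_9 = -1·45 + 0·-25 + -2·25 + -2·-15 = -65
  a_10 = -1·-65 + 0·45 + -2·-25 + -2·25 = 65
  a_11 = -1·65 + 0·-65 + -2·45 + -2·-25 = -105
  a_12 = -1·-105 + 0·65 + -2·-65 + -2·45 = 145

-1,0,-2,-2 ; 145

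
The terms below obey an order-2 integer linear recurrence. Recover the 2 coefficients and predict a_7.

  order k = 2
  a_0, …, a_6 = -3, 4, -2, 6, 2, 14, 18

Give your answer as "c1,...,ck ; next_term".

1,2 ; 46

  a_2 = 1·4 + 2·-3 = -2
  a_3 = 1·-2 + 2·4 = 6
  a_4 = 1·6 + 2·-2 = 2
  a_5 = 1·2 + 2·6 = 14
  a_6 = 1·14 + 2·2 = 18
  a_7 = 1·18 + 2·14 = 46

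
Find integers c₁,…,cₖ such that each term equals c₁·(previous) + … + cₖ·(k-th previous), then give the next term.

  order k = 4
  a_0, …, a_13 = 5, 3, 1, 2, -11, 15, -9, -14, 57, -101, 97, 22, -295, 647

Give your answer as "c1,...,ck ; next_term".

-2,-2,0,-1 ; -801

  a_4 = -2·2 + -2·1 + 0·3 + -1·5 = -11
  a_5 = -2·-11 + -2·2 + 0·1 + -1·3 = 15
  a_6 = -2·15 + -2·-11 + 0·2 + -1·1 = -9
  a_7 = -2·-9 + -2·15 + 0·-11 + -1·2 = -14
  a_8 = -2·-14 + -2·-9 + 0·15 + -1·-11 = 57
  a_9 = -2·57 + -2·-14 + 0·-9 + -1·15 = -101
  a_10 = -2·-101 + -2·57 + 0·-14 + -1·-9 = 97
  a_11 = -2·97 + -2·-101 + 0·57 + -1·-14 = 22
  a_12 = -2·22 + -2·97 + 0·-101 + -1·57 = -295
  a_13 = -2·-295 + -2·22 + 0·97 + -1·-101 = 647
  a_14 = -2·647 + -2·-295 + 0·22 + -1·97 = -801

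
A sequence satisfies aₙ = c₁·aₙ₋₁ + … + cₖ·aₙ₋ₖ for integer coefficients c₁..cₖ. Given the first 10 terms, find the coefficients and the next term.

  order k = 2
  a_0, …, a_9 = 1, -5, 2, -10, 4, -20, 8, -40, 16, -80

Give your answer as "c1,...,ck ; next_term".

  a_2 = 0·-5 + 2·1 = 2
  a_3 = 0·2 + 2·-5 = -10
  a_4 = 0·-10 + 2·2 = 4
  a_5 = 0·4 + 2·-10 = -20
  a_6 = 0·-20 + 2·4 = 8
  a_7 = 0·8 + 2·-20 = -40
  a_8 = 0·-40 + 2·8 = 16
  a_9 = 0·16 + 2·-40 = -80
  a_10 = 0·-80 + 2·16 = 32

0,2 ; 32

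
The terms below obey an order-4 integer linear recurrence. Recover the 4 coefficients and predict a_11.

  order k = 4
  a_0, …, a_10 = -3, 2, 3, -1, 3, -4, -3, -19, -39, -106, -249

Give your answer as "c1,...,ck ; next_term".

  a_4 = 2·-1 + 2·3 + -2·2 + -1·-3 = 3
  a_5 = 2·3 + 2·-1 + -2·3 + -1·2 = -4
  a_6 = 2·-4 + 2·3 + -2·-1 + -1·3 = -3
  a_7 = 2·-3 + 2·-4 + -2·3 + -1·-1 = -19
  a_8 = 2·-19 + 2·-3 + -2·-4 + -1·3 = -39
  a_9 = 2·-39 + 2·-19 + -2·-3 + -1·-4 = -106
  a_10 = 2·-106 + 2·-39 + -2·-19 + -1·-3 = -249
  a_11 = 2·-249 + 2·-106 + -2·-39 + -1·-19 = -613

2,2,-2,-1 ; -613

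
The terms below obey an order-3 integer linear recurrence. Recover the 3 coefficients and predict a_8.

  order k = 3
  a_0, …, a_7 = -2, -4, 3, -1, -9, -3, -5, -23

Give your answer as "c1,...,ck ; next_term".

  a_3 = 1·3 + 0·-4 + 2·-2 = -1
  a_4 = 1·-1 + 0·3 + 2·-4 = -9
  a_5 = 1·-9 + 0·-1 + 2·3 = -3
  a_6 = 1·-3 + 0·-9 + 2·-1 = -5
  a_7 = 1·-5 + 0·-3 + 2·-9 = -23
  a_8 = 1·-23 + 0·-5 + 2·-3 = -29

1,0,2 ; -29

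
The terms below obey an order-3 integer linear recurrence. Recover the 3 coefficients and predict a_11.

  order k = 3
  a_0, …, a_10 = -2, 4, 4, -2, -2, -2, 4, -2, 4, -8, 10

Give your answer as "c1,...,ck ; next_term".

-1,0,-1 ; -14

  a_3 = -1·4 + 0·4 + -1·-2 = -2
  a_4 = -1·-2 + 0·4 + -1·4 = -2
  a_5 = -1·-2 + 0·-2 + -1·4 = -2
  a_6 = -1·-2 + 0·-2 + -1·-2 = 4
  a_7 = -1·4 + 0·-2 + -1·-2 = -2
  a_8 = -1·-2 + 0·4 + -1·-2 = 4
  a_9 = -1·4 + 0·-2 + -1·4 = -8
  a_10 = -1·-8 + 0·4 + -1·-2 = 10
  a_11 = -1·10 + 0·-8 + -1·4 = -14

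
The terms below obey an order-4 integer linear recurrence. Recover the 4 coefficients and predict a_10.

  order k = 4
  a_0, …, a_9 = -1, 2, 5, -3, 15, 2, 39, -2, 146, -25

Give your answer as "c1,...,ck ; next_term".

-1,2,3,4 ; 467

  a_4 = -1·-3 + 2·5 + 3·2 + 4·-1 = 15
  a_5 = -1·15 + 2·-3 + 3·5 + 4·2 = 2
  a_6 = -1·2 + 2·15 + 3·-3 + 4·5 = 39
  a_7 = -1·39 + 2·2 + 3·15 + 4·-3 = -2
  a_8 = -1·-2 + 2·39 + 3·2 + 4·15 = 146
  a_9 = -1·146 + 2·-2 + 3·39 + 4·2 = -25
  a_10 = -1·-25 + 2·146 + 3·-2 + 4·39 = 467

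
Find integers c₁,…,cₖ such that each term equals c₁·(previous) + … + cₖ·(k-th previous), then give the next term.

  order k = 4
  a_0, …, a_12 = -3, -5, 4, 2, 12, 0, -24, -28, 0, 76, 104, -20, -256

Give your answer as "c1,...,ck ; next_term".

  a_4 = 0·2 + -1·4 + -2·-5 + -2·-3 = 12
  a_5 = 0·12 + -1·2 + -2·4 + -2·-5 = 0
  a_6 = 0·0 + -1·12 + -2·2 + -2·4 = -24
  a_7 = 0·-24 + -1·0 + -2·12 + -2·2 = -28
  a_8 = 0·-28 + -1·-24 + -2·0 + -2·12 = 0
  a_9 = 0·0 + -1·-28 + -2·-24 + -2·0 = 76
  a_10 = 0·76 + -1·0 + -2·-28 + -2·-24 = 104
  a_11 = 0·104 + -1·76 + -2·0 + -2·-28 = -20
  a_12 = 0·-20 + -1·104 + -2·76 + -2·0 = -256
  a_13 = 0·-256 + -1·-20 + -2·104 + -2·76 = -340

0,-1,-2,-2 ; -340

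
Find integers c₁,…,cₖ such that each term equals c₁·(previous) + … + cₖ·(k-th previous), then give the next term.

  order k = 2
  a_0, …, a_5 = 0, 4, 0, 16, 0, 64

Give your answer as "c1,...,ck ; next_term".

  a_2 = 0·4 + 4·0 = 0
  a_3 = 0·0 + 4·4 = 16
  a_4 = 0·16 + 4·0 = 0
  a_5 = 0·0 + 4·16 = 64
  a_6 = 0·64 + 4·0 = 0

0,4 ; 0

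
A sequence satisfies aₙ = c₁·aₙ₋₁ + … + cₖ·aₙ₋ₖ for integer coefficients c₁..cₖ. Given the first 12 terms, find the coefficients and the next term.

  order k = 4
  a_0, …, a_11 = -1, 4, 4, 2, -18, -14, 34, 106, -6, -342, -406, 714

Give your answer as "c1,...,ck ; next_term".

1,-2,-2,4 ; 2186

  a_4 = 1·2 + -2·4 + -2·4 + 4·-1 = -18
  a_5 = 1·-18 + -2·2 + -2·4 + 4·4 = -14
  a_6 = 1·-14 + -2·-18 + -2·2 + 4·4 = 34
  a_7 = 1·34 + -2·-14 + -2·-18 + 4·2 = 106
  a_8 = 1·106 + -2·34 + -2·-14 + 4·-18 = -6
  a_9 = 1·-6 + -2·106 + -2·34 + 4·-14 = -342
  a_10 = 1·-342 + -2·-6 + -2·106 + 4·34 = -406
  a_11 = 1·-406 + -2·-342 + -2·-6 + 4·106 = 714
  a_12 = 1·714 + -2·-406 + -2·-342 + 4·-6 = 2186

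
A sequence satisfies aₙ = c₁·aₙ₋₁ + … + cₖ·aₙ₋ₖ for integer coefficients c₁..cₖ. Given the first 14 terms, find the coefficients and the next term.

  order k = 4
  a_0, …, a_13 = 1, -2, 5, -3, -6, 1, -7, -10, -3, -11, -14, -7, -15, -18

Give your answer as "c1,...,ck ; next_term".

  a_4 = 1·-3 + 0·5 + 1·-2 + -1·1 = -6
  a_5 = 1·-6 + 0·-3 + 1·5 + -1·-2 = 1
  a_6 = 1·1 + 0·-6 + 1·-3 + -1·5 = -7
  a_7 = 1·-7 + 0·1 + 1·-6 + -1·-3 = -10
  a_8 = 1·-10 + 0·-7 + 1·1 + -1·-6 = -3
  a_9 = 1·-3 + 0·-10 + 1·-7 + -1·1 = -11
  a_10 = 1·-11 + 0·-3 + 1·-10 + -1·-7 = -14
  a_11 = 1·-14 + 0·-11 + 1·-3 + -1·-10 = -7
  a_12 = 1·-7 + 0·-14 + 1·-11 + -1·-3 = -15
  a_13 = 1·-15 + 0·-7 + 1·-14 + -1·-11 = -18
  a_14 = 1·-18 + 0·-15 + 1·-7 + -1·-14 = -11

1,0,1,-1 ; -11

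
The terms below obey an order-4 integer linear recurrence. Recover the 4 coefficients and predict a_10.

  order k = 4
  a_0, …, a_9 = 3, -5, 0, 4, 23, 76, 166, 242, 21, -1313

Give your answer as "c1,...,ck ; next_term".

  a_4 = 3·4 + -2·0 + -4·-5 + -3·3 = 23
  a_5 = 3·23 + -2·4 + -4·0 + -3·-5 = 76
  a_6 = 3·76 + -2·23 + -4·4 + -3·0 = 166
  a_7 = 3·166 + -2·76 + -4·23 + -3·4 = 242
  a_8 = 3·242 + -2·166 + -4·76 + -3·23 = 21
  a_9 = 3·21 + -2·242 + -4·166 + -3·76 = -1313
  a_10 = 3·-1313 + -2·21 + -4·242 + -3·166 = -5447

3,-2,-4,-3 ; -5447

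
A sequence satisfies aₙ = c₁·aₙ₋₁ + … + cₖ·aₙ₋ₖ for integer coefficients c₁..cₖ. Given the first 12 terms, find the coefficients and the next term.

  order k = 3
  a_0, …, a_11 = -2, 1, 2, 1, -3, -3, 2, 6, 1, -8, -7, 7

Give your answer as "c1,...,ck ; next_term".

0,-1,-1 ; 15

  a_3 = 0·2 + -1·1 + -1·-2 = 1
  a_4 = 0·1 + -1·2 + -1·1 = -3
  a_5 = 0·-3 + -1·1 + -1·2 = -3
  a_6 = 0·-3 + -1·-3 + -1·1 = 2
  a_7 = 0·2 + -1·-3 + -1·-3 = 6
  a_8 = 0·6 + -1·2 + -1·-3 = 1
  a_9 = 0·1 + -1·6 + -1·2 = -8
  a_10 = 0·-8 + -1·1 + -1·6 = -7
  a_11 = 0·-7 + -1·-8 + -1·1 = 7
  a_12 = 0·7 + -1·-7 + -1·-8 = 15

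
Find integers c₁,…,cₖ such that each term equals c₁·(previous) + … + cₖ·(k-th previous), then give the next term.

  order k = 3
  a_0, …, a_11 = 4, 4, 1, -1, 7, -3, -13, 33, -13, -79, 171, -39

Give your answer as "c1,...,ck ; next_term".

-1,-2,2 ; -461

  a_3 = -1·1 + -2·4 + 2·4 = -1
  a_4 = -1·-1 + -2·1 + 2·4 = 7
  a_5 = -1·7 + -2·-1 + 2·1 = -3
  a_6 = -1·-3 + -2·7 + 2·-1 = -13
  a_7 = -1·-13 + -2·-3 + 2·7 = 33
  a_8 = -1·33 + -2·-13 + 2·-3 = -13
  a_9 = -1·-13 + -2·33 + 2·-13 = -79
  a_10 = -1·-79 + -2·-13 + 2·33 = 171
  a_11 = -1·171 + -2·-79 + 2·-13 = -39
  a_12 = -1·-39 + -2·171 + 2·-79 = -461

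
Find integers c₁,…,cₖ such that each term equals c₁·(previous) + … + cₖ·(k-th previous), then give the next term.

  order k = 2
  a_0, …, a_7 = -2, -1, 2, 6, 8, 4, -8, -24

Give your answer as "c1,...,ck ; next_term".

  a_2 = 2·-1 + -2·-2 = 2
  a_3 = 2·2 + -2·-1 = 6
  a_4 = 2·6 + -2·2 = 8
  a_5 = 2·8 + -2·6 = 4
  a_6 = 2·4 + -2·8 = -8
  a_7 = 2·-8 + -2·4 = -24
  a_8 = 2·-24 + -2·-8 = -32

2,-2 ; -32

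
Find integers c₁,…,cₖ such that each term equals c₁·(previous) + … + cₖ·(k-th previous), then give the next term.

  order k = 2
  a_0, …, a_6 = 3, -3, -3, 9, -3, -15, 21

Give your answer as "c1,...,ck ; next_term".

-1,-2 ; 9

  a_2 = -1·-3 + -2·3 = -3
  a_3 = -1·-3 + -2·-3 = 9
  a_4 = -1·9 + -2·-3 = -3
  a_5 = -1·-3 + -2·9 = -15
  a_6 = -1·-15 + -2·-3 = 21
  a_7 = -1·21 + -2·-15 = 9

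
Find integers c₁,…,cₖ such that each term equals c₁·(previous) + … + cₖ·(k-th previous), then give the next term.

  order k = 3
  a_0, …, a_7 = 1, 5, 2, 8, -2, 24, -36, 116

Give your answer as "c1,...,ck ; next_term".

  a_3 = -2·2 + 2·5 + 2·1 = 8
  a_4 = -2·8 + 2·2 + 2·5 = -2
  a_5 = -2·-2 + 2·8 + 2·2 = 24
  a_6 = -2·24 + 2·-2 + 2·8 = -36
  a_7 = -2·-36 + 2·24 + 2·-2 = 116
  a_8 = -2·116 + 2·-36 + 2·24 = -256

-2,2,2 ; -256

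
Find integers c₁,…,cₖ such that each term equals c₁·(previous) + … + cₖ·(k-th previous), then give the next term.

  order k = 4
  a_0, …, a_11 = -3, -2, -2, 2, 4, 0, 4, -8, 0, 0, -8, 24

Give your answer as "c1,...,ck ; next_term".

  a_4 = -1·2 + 0·-2 + 0·-2 + -2·-3 = 4
  a_5 = -1·4 + 0·2 + 0·-2 + -2·-2 = 0
  a_6 = -1·0 + 0·4 + 0·2 + -2·-2 = 4
  a_7 = -1·4 + 0·0 + 0·4 + -2·2 = -8
  a_8 = -1·-8 + 0·4 + 0·0 + -2·4 = 0
  a_9 = -1·0 + 0·-8 + 0·4 + -2·0 = 0
  a_10 = -1·0 + 0·0 + 0·-8 + -2·4 = -8
  a_11 = -1·-8 + 0·0 + 0·0 + -2·-8 = 24
  a_12 = -1·24 + 0·-8 + 0·0 + -2·0 = -24

-1,0,0,-2 ; -24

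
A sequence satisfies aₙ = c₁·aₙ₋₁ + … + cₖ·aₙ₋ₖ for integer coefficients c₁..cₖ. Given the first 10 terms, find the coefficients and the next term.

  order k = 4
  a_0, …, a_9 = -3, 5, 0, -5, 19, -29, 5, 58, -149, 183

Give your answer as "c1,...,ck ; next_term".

-1,-1,1,-3 ; 9

  a_4 = -1·-5 + -1·0 + 1·5 + -3·-3 = 19
  a_5 = -1·19 + -1·-5 + 1·0 + -3·5 = -29
  a_6 = -1·-29 + -1·19 + 1·-5 + -3·0 = 5
  a_7 = -1·5 + -1·-29 + 1·19 + -3·-5 = 58
  a_8 = -1·58 + -1·5 + 1·-29 + -3·19 = -149
  a_9 = -1·-149 + -1·58 + 1·5 + -3·-29 = 183
  a_10 = -1·183 + -1·-149 + 1·58 + -3·5 = 9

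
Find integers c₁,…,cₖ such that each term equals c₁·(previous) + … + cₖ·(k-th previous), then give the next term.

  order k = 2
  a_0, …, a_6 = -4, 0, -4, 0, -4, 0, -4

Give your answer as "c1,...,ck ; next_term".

  a_2 = 0·0 + 1·-4 = -4
  a_3 = 0·-4 + 1·0 = 0
  a_4 = 0·0 + 1·-4 = -4
  a_5 = 0·-4 + 1·0 = 0
  a_6 = 0·0 + 1·-4 = -4
  a_7 = 0·-4 + 1·0 = 0

0,1 ; 0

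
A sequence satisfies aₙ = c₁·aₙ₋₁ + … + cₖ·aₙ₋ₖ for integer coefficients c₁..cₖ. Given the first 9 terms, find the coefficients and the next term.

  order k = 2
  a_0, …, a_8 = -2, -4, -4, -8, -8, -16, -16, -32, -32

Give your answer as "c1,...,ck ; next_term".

0,2 ; -64

  a_2 = 0·-4 + 2·-2 = -4
  a_3 = 0·-4 + 2·-4 = -8
  a_4 = 0·-8 + 2·-4 = -8
  a_5 = 0·-8 + 2·-8 = -16
  a_6 = 0·-16 + 2·-8 = -16
  a_7 = 0·-16 + 2·-16 = -32
  a_8 = 0·-32 + 2·-16 = -32
  a_9 = 0·-32 + 2·-32 = -64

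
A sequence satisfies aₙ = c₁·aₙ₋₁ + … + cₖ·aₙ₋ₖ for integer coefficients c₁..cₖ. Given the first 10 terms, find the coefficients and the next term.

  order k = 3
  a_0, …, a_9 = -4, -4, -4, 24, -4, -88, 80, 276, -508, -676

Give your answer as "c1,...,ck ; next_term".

  a_3 = -1·-4 + -4·-4 + -1·-4 = 24
  a_4 = -1·24 + -4·-4 + -1·-4 = -4
  a_5 = -1·-4 + -4·24 + -1·-4 = -88
  a_6 = -1·-88 + -4·-4 + -1·24 = 80
  a_7 = -1·80 + -4·-88 + -1·-4 = 276
  a_8 = -1·276 + -4·80 + -1·-88 = -508
  a_9 = -1·-508 + -4·276 + -1·80 = -676
  a_10 = -1·-676 + -4·-508 + -1·276 = 2432

-1,-4,-1 ; 2432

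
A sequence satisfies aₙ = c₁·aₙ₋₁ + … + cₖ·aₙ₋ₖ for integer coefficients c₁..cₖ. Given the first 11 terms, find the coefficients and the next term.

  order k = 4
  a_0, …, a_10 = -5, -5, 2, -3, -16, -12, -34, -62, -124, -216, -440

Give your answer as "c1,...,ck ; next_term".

  a_4 = 0·-3 + 2·2 + 2·-5 + 2·-5 = -16
  a_5 = 0·-16 + 2·-3 + 2·2 + 2·-5 = -12
  a_6 = 0·-12 + 2·-16 + 2·-3 + 2·2 = -34
  a_7 = 0·-34 + 2·-12 + 2·-16 + 2·-3 = -62
  a_8 = 0·-62 + 2·-34 + 2·-12 + 2·-16 = -124
  a_9 = 0·-124 + 2·-62 + 2·-34 + 2·-12 = -216
  a_10 = 0·-216 + 2·-124 + 2·-62 + 2·-34 = -440
  a_11 = 0·-440 + 2·-216 + 2·-124 + 2·-62 = -804

0,2,2,2 ; -804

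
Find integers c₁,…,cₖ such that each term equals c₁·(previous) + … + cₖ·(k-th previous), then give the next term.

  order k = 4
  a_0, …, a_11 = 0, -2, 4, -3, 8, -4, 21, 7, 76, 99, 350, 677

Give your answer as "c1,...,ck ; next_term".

2,2,-3,1 ; 1833

  a_4 = 2·-3 + 2·4 + -3·-2 + 1·0 = 8
  a_5 = 2·8 + 2·-3 + -3·4 + 1·-2 = -4
  a_6 = 2·-4 + 2·8 + -3·-3 + 1·4 = 21
  a_7 = 2·21 + 2·-4 + -3·8 + 1·-3 = 7
  a_8 = 2·7 + 2·21 + -3·-4 + 1·8 = 76
  a_9 = 2·76 + 2·7 + -3·21 + 1·-4 = 99
  a_10 = 2·99 + 2·76 + -3·7 + 1·21 = 350
  a_11 = 2·350 + 2·99 + -3·76 + 1·7 = 677
  a_12 = 2·677 + 2·350 + -3·99 + 1·76 = 1833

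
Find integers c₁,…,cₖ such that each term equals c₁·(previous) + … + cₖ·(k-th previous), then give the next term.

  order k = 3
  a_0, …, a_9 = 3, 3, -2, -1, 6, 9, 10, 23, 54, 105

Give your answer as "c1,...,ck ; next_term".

2,-1,2 ; 202

  a_3 = 2·-2 + -1·3 + 2·3 = -1
  a_4 = 2·-1 + -1·-2 + 2·3 = 6
  a_5 = 2·6 + -1·-1 + 2·-2 = 9
  a_6 = 2·9 + -1·6 + 2·-1 = 10
  a_7 = 2·10 + -1·9 + 2·6 = 23
  a_8 = 2·23 + -1·10 + 2·9 = 54
  a_9 = 2·54 + -1·23 + 2·10 = 105
  a_10 = 2·105 + -1·54 + 2·23 = 202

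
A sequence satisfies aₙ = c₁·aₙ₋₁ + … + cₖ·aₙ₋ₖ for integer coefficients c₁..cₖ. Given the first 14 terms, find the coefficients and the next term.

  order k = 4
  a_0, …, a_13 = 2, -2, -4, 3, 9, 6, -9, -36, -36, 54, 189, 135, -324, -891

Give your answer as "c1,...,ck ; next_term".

1,-3,0,-3 ; -486

  a_4 = 1·3 + -3·-4 + 0·-2 + -3·2 = 9
  a_5 = 1·9 + -3·3 + 0·-4 + -3·-2 = 6
  a_6 = 1·6 + -3·9 + 0·3 + -3·-4 = -9
  a_7 = 1·-9 + -3·6 + 0·9 + -3·3 = -36
  a_8 = 1·-36 + -3·-9 + 0·6 + -3·9 = -36
  a_9 = 1·-36 + -3·-36 + 0·-9 + -3·6 = 54
  a_10 = 1·54 + -3·-36 + 0·-36 + -3·-9 = 189
  a_11 = 1·189 + -3·54 + 0·-36 + -3·-36 = 135
  a_12 = 1·135 + -3·189 + 0·54 + -3·-36 = -324
  a_13 = 1·-324 + -3·135 + 0·189 + -3·54 = -891
  a_14 = 1·-891 + -3·-324 + 0·135 + -3·189 = -486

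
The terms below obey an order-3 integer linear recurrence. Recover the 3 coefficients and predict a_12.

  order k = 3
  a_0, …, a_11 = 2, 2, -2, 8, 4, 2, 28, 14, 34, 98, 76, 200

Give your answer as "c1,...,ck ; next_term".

0,1,3 ; 370

  a_3 = 0·-2 + 1·2 + 3·2 = 8
  a_4 = 0·8 + 1·-2 + 3·2 = 4
  a_5 = 0·4 + 1·8 + 3·-2 = 2
  a_6 = 0·2 + 1·4 + 3·8 = 28
  a_7 = 0·28 + 1·2 + 3·4 = 14
  a_8 = 0·14 + 1·28 + 3·2 = 34
  a_9 = 0·34 + 1·14 + 3·28 = 98
  a_10 = 0·98 + 1·34 + 3·14 = 76
  a_11 = 0·76 + 1·98 + 3·34 = 200
  a_12 = 0·200 + 1·76 + 3·98 = 370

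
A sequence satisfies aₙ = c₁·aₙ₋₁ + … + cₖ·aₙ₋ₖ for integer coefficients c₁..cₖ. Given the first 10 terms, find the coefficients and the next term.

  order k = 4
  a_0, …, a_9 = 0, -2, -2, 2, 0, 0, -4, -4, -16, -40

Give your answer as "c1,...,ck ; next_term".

2,2,0,2 ; -120

  a_4 = 2·2 + 2·-2 + 0·-2 + 2·0 = 0
  a_5 = 2·0 + 2·2 + 0·-2 + 2·-2 = 0
  a_6 = 2·0 + 2·0 + 0·2 + 2·-2 = -4
  a_7 = 2·-4 + 2·0 + 0·0 + 2·2 = -4
  a_8 = 2·-4 + 2·-4 + 0·0 + 2·0 = -16
  a_9 = 2·-16 + 2·-4 + 0·-4 + 2·0 = -40
  a_10 = 2·-40 + 2·-16 + 0·-4 + 2·-4 = -120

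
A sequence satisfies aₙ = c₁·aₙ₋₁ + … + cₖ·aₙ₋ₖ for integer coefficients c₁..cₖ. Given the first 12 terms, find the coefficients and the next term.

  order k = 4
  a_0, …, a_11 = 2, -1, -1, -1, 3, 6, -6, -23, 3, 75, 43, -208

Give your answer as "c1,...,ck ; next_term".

  a_4 = 0·-1 + -3·-1 + -2·-1 + -1·2 = 3
  a_5 = 0·3 + -3·-1 + -2·-1 + -1·-1 = 6
  a_6 = 0·6 + -3·3 + -2·-1 + -1·-1 = -6
  a_7 = 0·-6 + -3·6 + -2·3 + -1·-1 = -23
  a_8 = 0·-23 + -3·-6 + -2·6 + -1·3 = 3
  a_9 = 0·3 + -3·-23 + -2·-6 + -1·6 = 75
  a_10 = 0·75 + -3·3 + -2·-23 + -1·-6 = 43
  a_11 = 0·43 + -3·75 + -2·3 + -1·-23 = -208
  a_12 = 0·-208 + -3·43 + -2·75 + -1·3 = -282

0,-3,-2,-1 ; -282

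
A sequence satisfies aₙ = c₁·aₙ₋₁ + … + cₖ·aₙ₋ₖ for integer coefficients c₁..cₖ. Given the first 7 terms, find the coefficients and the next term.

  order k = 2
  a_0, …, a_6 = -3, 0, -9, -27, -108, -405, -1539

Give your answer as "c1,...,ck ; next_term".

3,3 ; -5832

  a_2 = 3·0 + 3·-3 = -9
  a_3 = 3·-9 + 3·0 = -27
  a_4 = 3·-27 + 3·-9 = -108
  a_5 = 3·-108 + 3·-27 = -405
  a_6 = 3·-405 + 3·-108 = -1539
  a_7 = 3·-1539 + 3·-405 = -5832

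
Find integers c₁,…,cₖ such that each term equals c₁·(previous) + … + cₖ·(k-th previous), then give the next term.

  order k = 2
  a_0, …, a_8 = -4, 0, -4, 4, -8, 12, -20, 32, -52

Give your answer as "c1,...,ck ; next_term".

  a_2 = -1·0 + 1·-4 = -4
  a_3 = -1·-4 + 1·0 = 4
  a_4 = -1·4 + 1·-4 = -8
  a_5 = -1·-8 + 1·4 = 12
  a_6 = -1·12 + 1·-8 = -20
  a_7 = -1·-20 + 1·12 = 32
  a_8 = -1·32 + 1·-20 = -52
  a_9 = -1·-52 + 1·32 = 84

-1,1 ; 84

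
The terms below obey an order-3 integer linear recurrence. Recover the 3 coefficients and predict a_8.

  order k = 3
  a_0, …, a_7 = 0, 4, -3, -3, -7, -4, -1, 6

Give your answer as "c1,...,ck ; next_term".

  a_3 = 1·-3 + 0·4 + -1·0 = -3
  a_4 = 1·-3 + 0·-3 + -1·4 = -7
  a_5 = 1·-7 + 0·-3 + -1·-3 = -4
  a_6 = 1·-4 + 0·-7 + -1·-3 = -1
  a_7 = 1·-1 + 0·-4 + -1·-7 = 6
  a_8 = 1·6 + 0·-1 + -1·-4 = 10

1,0,-1 ; 10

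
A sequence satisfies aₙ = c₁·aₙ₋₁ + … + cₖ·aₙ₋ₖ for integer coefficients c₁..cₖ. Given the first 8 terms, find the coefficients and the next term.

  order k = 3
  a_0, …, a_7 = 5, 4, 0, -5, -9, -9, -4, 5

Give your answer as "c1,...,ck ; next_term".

1,0,-1 ; 14

  a_3 = 1·0 + 0·4 + -1·5 = -5
  a_4 = 1·-5 + 0·0 + -1·4 = -9
  a_5 = 1·-9 + 0·-5 + -1·0 = -9
  a_6 = 1·-9 + 0·-9 + -1·-5 = -4
  a_7 = 1·-4 + 0·-9 + -1·-9 = 5
  a_8 = 1·5 + 0·-4 + -1·-9 = 14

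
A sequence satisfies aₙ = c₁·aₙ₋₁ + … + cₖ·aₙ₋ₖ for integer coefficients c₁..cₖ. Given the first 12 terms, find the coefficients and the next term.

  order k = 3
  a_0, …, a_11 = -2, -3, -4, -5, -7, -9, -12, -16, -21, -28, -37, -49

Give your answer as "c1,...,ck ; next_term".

  a_3 = 0·-4 + 1·-3 + 1·-2 = -5
  a_4 = 0·-5 + 1·-4 + 1·-3 = -7
  a_5 = 0·-7 + 1·-5 + 1·-4 = -9
  a_6 = 0·-9 + 1·-7 + 1·-5 = -12
  a_7 = 0·-12 + 1·-9 + 1·-7 = -16
  a_8 = 0·-16 + 1·-12 + 1·-9 = -21
  a_9 = 0·-21 + 1·-16 + 1·-12 = -28
  a_10 = 0·-28 + 1·-21 + 1·-16 = -37
  a_11 = 0·-37 + 1·-28 + 1·-21 = -49
  a_12 = 0·-49 + 1·-37 + 1·-28 = -65

0,1,1 ; -65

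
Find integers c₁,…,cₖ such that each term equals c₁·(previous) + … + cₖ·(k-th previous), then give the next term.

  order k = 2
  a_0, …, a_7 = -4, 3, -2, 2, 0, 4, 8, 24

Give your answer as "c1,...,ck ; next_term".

2,2 ; 64

  a_2 = 2·3 + 2·-4 = -2
  a_3 = 2·-2 + 2·3 = 2
  a_4 = 2·2 + 2·-2 = 0
  a_5 = 2·0 + 2·2 = 4
  a_6 = 2·4 + 2·0 = 8
  a_7 = 2·8 + 2·4 = 24
  a_8 = 2·24 + 2·8 = 64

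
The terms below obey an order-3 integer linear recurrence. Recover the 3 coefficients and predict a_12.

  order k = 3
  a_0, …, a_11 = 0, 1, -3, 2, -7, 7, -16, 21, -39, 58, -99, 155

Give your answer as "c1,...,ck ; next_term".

0,2,-1 ; -256

  a_3 = 0·-3 + 2·1 + -1·0 = 2
  a_4 = 0·2 + 2·-3 + -1·1 = -7
  a_5 = 0·-7 + 2·2 + -1·-3 = 7
  a_6 = 0·7 + 2·-7 + -1·2 = -16
  a_7 = 0·-16 + 2·7 + -1·-7 = 21
  a_8 = 0·21 + 2·-16 + -1·7 = -39
  a_9 = 0·-39 + 2·21 + -1·-16 = 58
  a_10 = 0·58 + 2·-39 + -1·21 = -99
  a_11 = 0·-99 + 2·58 + -1·-39 = 155
  a_12 = 0·155 + 2·-99 + -1·58 = -256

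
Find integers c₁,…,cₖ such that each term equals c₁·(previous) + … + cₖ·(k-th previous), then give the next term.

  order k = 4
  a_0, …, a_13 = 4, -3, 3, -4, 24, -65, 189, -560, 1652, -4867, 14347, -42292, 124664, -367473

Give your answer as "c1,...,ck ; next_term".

  a_4 = -2·-4 + 2·3 + -2·-3 + 1·4 = 24
  a_5 = -2·24 + 2·-4 + -2·3 + 1·-3 = -65
  a_6 = -2·-65 + 2·24 + -2·-4 + 1·3 = 189
  a_7 = -2·189 + 2·-65 + -2·24 + 1·-4 = -560
  a_8 = -2·-560 + 2·189 + -2·-65 + 1·24 = 1652
  a_9 = -2·1652 + 2·-560 + -2·189 + 1·-65 = -4867
  a_10 = -2·-4867 + 2·1652 + -2·-560 + 1·189 = 14347
  a_11 = -2·14347 + 2·-4867 + -2·1652 + 1·-560 = -42292
  a_12 = -2·-42292 + 2·14347 + -2·-4867 + 1·1652 = 124664
  a_13 = -2·124664 + 2·-42292 + -2·14347 + 1·-4867 = -367473
  a_14 = -2·-367473 + 2·124664 + -2·-42292 + 1·14347 = 1083205

-2,2,-2,1 ; 1083205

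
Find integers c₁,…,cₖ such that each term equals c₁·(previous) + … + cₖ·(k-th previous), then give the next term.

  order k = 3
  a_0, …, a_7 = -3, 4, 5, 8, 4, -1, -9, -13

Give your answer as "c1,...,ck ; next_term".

1,0,-1 ; -12

  a_3 = 1·5 + 0·4 + -1·-3 = 8
  a_4 = 1·8 + 0·5 + -1·4 = 4
  a_5 = 1·4 + 0·8 + -1·5 = -1
  a_6 = 1·-1 + 0·4 + -1·8 = -9
  a_7 = 1·-9 + 0·-1 + -1·4 = -13
  a_8 = 1·-13 + 0·-9 + -1·-1 = -12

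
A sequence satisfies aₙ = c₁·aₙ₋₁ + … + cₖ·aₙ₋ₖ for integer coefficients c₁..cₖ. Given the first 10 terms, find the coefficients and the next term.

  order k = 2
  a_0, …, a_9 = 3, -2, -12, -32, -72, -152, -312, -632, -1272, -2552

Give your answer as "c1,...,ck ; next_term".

  a_2 = 3·-2 + -2·3 = -12
  a_3 = 3·-12 + -2·-2 = -32
  a_4 = 3·-32 + -2·-12 = -72
  a_5 = 3·-72 + -2·-32 = -152
  a_6 = 3·-152 + -2·-72 = -312
  a_7 = 3·-312 + -2·-152 = -632
  a_8 = 3·-632 + -2·-312 = -1272
  a_9 = 3·-1272 + -2·-632 = -2552
  a_10 = 3·-2552 + -2·-1272 = -5112

3,-2 ; -5112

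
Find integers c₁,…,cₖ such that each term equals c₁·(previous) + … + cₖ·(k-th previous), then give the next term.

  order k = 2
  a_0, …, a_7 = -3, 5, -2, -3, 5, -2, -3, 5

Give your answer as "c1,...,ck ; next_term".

-1,-1 ; -2

  a_2 = -1·5 + -1·-3 = -2
  a_3 = -1·-2 + -1·5 = -3
  a_4 = -1·-3 + -1·-2 = 5
  a_5 = -1·5 + -1·-3 = -2
  a_6 = -1·-2 + -1·5 = -3
  a_7 = -1·-3 + -1·-2 = 5
  a_8 = -1·5 + -1·-3 = -2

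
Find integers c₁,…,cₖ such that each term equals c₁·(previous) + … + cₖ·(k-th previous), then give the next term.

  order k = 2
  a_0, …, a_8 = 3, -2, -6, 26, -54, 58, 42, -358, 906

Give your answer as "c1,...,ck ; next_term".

-3,-4 ; -1286

  a_2 = -3·-2 + -4·3 = -6
  a_3 = -3·-6 + -4·-2 = 26
  a_4 = -3·26 + -4·-6 = -54
  a_5 = -3·-54 + -4·26 = 58
  a_6 = -3·58 + -4·-54 = 42
  a_7 = -3·42 + -4·58 = -358
  a_8 = -3·-358 + -4·42 = 906
  a_9 = -3·906 + -4·-358 = -1286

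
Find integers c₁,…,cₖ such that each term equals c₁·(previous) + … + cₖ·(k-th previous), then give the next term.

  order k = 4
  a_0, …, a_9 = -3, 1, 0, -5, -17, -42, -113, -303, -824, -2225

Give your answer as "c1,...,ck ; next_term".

2,2,-1,2 ; -6021

  a_4 = 2·-5 + 2·0 + -1·1 + 2·-3 = -17
  a_5 = 2·-17 + 2·-5 + -1·0 + 2·1 = -42
  a_6 = 2·-42 + 2·-17 + -1·-5 + 2·0 = -113
  a_7 = 2·-113 + 2·-42 + -1·-17 + 2·-5 = -303
  a_8 = 2·-303 + 2·-113 + -1·-42 + 2·-17 = -824
  a_9 = 2·-824 + 2·-303 + -1·-113 + 2·-42 = -2225
  a_10 = 2·-2225 + 2·-824 + -1·-303 + 2·-113 = -6021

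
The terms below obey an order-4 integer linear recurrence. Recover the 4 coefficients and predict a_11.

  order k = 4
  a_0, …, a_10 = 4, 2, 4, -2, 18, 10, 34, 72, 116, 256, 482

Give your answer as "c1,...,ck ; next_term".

  a_4 = 0·-2 + 2·4 + 3·2 + 1·4 = 18
  a_5 = 0·18 + 2·-2 + 3·4 + 1·2 = 10
  a_6 = 0·10 + 2·18 + 3·-2 + 1·4 = 34
  a_7 = 0·34 + 2·10 + 3·18 + 1·-2 = 72
  a_8 = 0·72 + 2·34 + 3·10 + 1·18 = 116
  a_9 = 0·116 + 2·72 + 3·34 + 1·10 = 256
  a_10 = 0·256 + 2·116 + 3·72 + 1·34 = 482
  a_11 = 0·482 + 2·256 + 3·116 + 1·72 = 932

0,2,3,1 ; 932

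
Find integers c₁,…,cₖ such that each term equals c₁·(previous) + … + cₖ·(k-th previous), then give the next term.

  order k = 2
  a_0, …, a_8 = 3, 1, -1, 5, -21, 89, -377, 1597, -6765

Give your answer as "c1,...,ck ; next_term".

-4,1 ; 28657

  a_2 = -4·1 + 1·3 = -1
  a_3 = -4·-1 + 1·1 = 5
  a_4 = -4·5 + 1·-1 = -21
  a_5 = -4·-21 + 1·5 = 89
  a_6 = -4·89 + 1·-21 = -377
  a_7 = -4·-377 + 1·89 = 1597
  a_8 = -4·1597 + 1·-377 = -6765
  a_9 = -4·-6765 + 1·1597 = 28657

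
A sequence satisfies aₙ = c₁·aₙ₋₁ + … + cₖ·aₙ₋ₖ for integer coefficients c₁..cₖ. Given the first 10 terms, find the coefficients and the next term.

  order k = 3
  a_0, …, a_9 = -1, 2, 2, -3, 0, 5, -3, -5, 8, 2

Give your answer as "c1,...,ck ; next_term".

  a_3 = 0·2 + -1·2 + 1·-1 = -3
  a_4 = 0·-3 + -1·2 + 1·2 = 0
  a_5 = 0·0 + -1·-3 + 1·2 = 5
  a_6 = 0·5 + -1·0 + 1·-3 = -3
  a_7 = 0·-3 + -1·5 + 1·0 = -5
  a_8 = 0·-5 + -1·-3 + 1·5 = 8
  a_9 = 0·8 + -1·-5 + 1·-3 = 2
  a_10 = 0·2 + -1·8 + 1·-5 = -13

0,-1,1 ; -13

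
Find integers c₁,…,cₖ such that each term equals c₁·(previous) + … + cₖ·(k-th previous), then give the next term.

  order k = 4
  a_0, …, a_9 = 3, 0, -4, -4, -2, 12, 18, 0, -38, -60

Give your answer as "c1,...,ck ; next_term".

  a_4 = 0·-4 + -1·-4 + -2·0 + -2·3 = -2
  a_5 = 0·-2 + -1·-4 + -2·-4 + -2·0 = 12
  a_6 = 0·12 + -1·-2 + -2·-4 + -2·-4 = 18
  a_7 = 0·18 + -1·12 + -2·-2 + -2·-4 = 0
  a_8 = 0·0 + -1·18 + -2·12 + -2·-2 = -38
  a_9 = 0·-38 + -1·0 + -2·18 + -2·12 = -60
  a_10 = 0·-60 + -1·-38 + -2·0 + -2·18 = 2

0,-1,-2,-2 ; 2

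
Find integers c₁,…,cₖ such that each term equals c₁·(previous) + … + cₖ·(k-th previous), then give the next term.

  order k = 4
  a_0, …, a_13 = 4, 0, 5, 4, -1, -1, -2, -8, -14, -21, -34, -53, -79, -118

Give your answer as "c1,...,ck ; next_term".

  a_4 = 2·4 + -1·5 + 1·0 + -1·4 = -1
  a_5 = 2·-1 + -1·4 + 1·5 + -1·0 = -1
  a_6 = 2·-1 + -1·-1 + 1·4 + -1·5 = -2
  a_7 = 2·-2 + -1·-1 + 1·-1 + -1·4 = -8
  a_8 = 2·-8 + -1·-2 + 1·-1 + -1·-1 = -14
  a_9 = 2·-14 + -1·-8 + 1·-2 + -1·-1 = -21
  a_10 = 2·-21 + -1·-14 + 1·-8 + -1·-2 = -34
  a_11 = 2·-34 + -1·-21 + 1·-14 + -1·-8 = -53
  a_12 = 2·-53 + -1·-34 + 1·-21 + -1·-14 = -79
  a_13 = 2·-79 + -1·-53 + 1·-34 + -1·-21 = -118
  a_14 = 2·-118 + -1·-79 + 1·-53 + -1·-34 = -176

2,-1,1,-1 ; -176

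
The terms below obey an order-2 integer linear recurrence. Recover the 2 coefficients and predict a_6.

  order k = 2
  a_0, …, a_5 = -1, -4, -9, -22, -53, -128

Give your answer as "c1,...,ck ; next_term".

  a_2 = 2·-4 + 1·-1 = -9
  a_3 = 2·-9 + 1·-4 = -22
  a_4 = 2·-22 + 1·-9 = -53
  a_5 = 2·-53 + 1·-22 = -128
  a_6 = 2·-128 + 1·-53 = -309

2,1 ; -309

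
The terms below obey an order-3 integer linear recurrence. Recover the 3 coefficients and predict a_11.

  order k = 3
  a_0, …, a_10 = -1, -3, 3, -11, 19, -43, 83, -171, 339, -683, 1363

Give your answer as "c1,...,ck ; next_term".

  a_3 = -2·3 + 1·-3 + 2·-1 = -11
  a_4 = -2·-11 + 1·3 + 2·-3 = 19
  a_5 = -2·19 + 1·-11 + 2·3 = -43
  a_6 = -2·-43 + 1·19 + 2·-11 = 83
  a_7 = -2·83 + 1·-43 + 2·19 = -171
  a_8 = -2·-171 + 1·83 + 2·-43 = 339
  a_9 = -2·339 + 1·-171 + 2·83 = -683
  a_10 = -2·-683 + 1·339 + 2·-171 = 1363
  a_11 = -2·1363 + 1·-683 + 2·339 = -2731

-2,1,2 ; -2731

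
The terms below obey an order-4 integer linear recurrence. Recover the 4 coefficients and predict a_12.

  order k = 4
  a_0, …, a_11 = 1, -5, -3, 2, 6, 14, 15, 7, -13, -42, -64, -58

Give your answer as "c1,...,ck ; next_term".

  a_4 = 1·2 + 0·-3 + -1·-5 + -1·1 = 6
  a_5 = 1·6 + 0·2 + -1·-3 + -1·-5 = 14
  a_6 = 1·14 + 0·6 + -1·2 + -1·-3 = 15
  a_7 = 1·15 + 0·14 + -1·6 + -1·2 = 7
  a_8 = 1·7 + 0·15 + -1·14 + -1·6 = -13
  a_9 = 1·-13 + 0·7 + -1·15 + -1·14 = -42
  a_10 = 1·-42 + 0·-13 + -1·7 + -1·15 = -64
  a_11 = 1·-64 + 0·-42 + -1·-13 + -1·7 = -58
  a_12 = 1·-58 + 0·-64 + -1·-42 + -1·-13 = -3

1,0,-1,-1 ; -3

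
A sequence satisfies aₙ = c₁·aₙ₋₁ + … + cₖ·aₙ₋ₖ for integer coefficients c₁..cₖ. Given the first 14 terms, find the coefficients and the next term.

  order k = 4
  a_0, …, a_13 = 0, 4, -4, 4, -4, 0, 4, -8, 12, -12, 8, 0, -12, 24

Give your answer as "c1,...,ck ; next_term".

  a_4 = -1·4 + 0·-4 + 0·4 + -1·0 = -4
  a_5 = -1·-4 + 0·4 + 0·-4 + -1·4 = 0
  a_6 = -1·0 + 0·-4 + 0·4 + -1·-4 = 4
  a_7 = -1·4 + 0·0 + 0·-4 + -1·4 = -8
  a_8 = -1·-8 + 0·4 + 0·0 + -1·-4 = 12
  a_9 = -1·12 + 0·-8 + 0·4 + -1·0 = -12
  a_10 = -1·-12 + 0·12 + 0·-8 + -1·4 = 8
  a_11 = -1·8 + 0·-12 + 0·12 + -1·-8 = 0
  a_12 = -1·0 + 0·8 + 0·-12 + -1·12 = -12
  a_13 = -1·-12 + 0·0 + 0·8 + -1·-12 = 24
  a_14 = -1·24 + 0·-12 + 0·0 + -1·8 = -32

-1,0,0,-1 ; -32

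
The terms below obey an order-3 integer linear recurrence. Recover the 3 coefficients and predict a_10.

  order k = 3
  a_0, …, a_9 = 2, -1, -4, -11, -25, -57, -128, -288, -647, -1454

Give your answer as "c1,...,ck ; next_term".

2,1,-1 ; -3267

  a_3 = 2·-4 + 1·-1 + -1·2 = -11
  a_4 = 2·-11 + 1·-4 + -1·-1 = -25
  a_5 = 2·-25 + 1·-11 + -1·-4 = -57
  a_6 = 2·-57 + 1·-25 + -1·-11 = -128
  a_7 = 2·-128 + 1·-57 + -1·-25 = -288
  a_8 = 2·-288 + 1·-128 + -1·-57 = -647
  a_9 = 2·-647 + 1·-288 + -1·-128 = -1454
  a_10 = 2·-1454 + 1·-647 + -1·-288 = -3267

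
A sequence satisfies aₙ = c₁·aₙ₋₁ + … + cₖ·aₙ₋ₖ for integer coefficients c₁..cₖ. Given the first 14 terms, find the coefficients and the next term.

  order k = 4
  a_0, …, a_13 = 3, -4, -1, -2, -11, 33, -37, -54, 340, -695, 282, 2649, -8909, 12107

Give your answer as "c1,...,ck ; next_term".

  a_4 = -2·-2 + -3·-1 + 3·-4 + -2·3 = -11
  a_5 = -2·-11 + -3·-2 + 3·-1 + -2·-4 = 33
  a_6 = -2·33 + -3·-11 + 3·-2 + -2·-1 = -37
  a_7 = -2·-37 + -3·33 + 3·-11 + -2·-2 = -54
  a_8 = -2·-54 + -3·-37 + 3·33 + -2·-11 = 340
  a_9 = -2·340 + -3·-54 + 3·-37 + -2·33 = -695
  a_10 = -2·-695 + -3·340 + 3·-54 + -2·-37 = 282
  a_11 = -2·282 + -3·-695 + 3·340 + -2·-54 = 2649
  a_12 = -2·2649 + -3·282 + 3·-695 + -2·340 = -8909
  a_13 = -2·-8909 + -3·2649 + 3·282 + -2·-695 = 12107
  a_14 = -2·12107 + -3·-8909 + 3·2649 + -2·282 = 9896

-2,-3,3,-2 ; 9896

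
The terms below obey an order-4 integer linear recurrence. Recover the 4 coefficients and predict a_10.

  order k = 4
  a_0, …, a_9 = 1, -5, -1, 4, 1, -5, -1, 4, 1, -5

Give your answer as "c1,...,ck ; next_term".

0,0,0,1 ; -1

  a_4 = 0·4 + 0·-1 + 0·-5 + 1·1 = 1
  a_5 = 0·1 + 0·4 + 0·-1 + 1·-5 = -5
  a_6 = 0·-5 + 0·1 + 0·4 + 1·-1 = -1
  a_7 = 0·-1 + 0·-5 + 0·1 + 1·4 = 4
  a_8 = 0·4 + 0·-1 + 0·-5 + 1·1 = 1
  a_9 = 0·1 + 0·4 + 0·-1 + 1·-5 = -5
  a_10 = 0·-5 + 0·1 + 0·4 + 1·-1 = -1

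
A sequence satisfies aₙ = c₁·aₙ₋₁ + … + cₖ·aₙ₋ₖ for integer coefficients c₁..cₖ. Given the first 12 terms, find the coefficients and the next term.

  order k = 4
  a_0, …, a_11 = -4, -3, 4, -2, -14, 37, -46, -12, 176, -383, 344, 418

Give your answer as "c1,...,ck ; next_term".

  a_4 = -2·-2 + -2·4 + 2·-3 + 1·-4 = -14
  a_5 = -2·-14 + -2·-2 + 2·4 + 1·-3 = 37
  a_6 = -2·37 + -2·-14 + 2·-2 + 1·4 = -46
  a_7 = -2·-46 + -2·37 + 2·-14 + 1·-2 = -12
  a_8 = -2·-12 + -2·-46 + 2·37 + 1·-14 = 176
  a_9 = -2·176 + -2·-12 + 2·-46 + 1·37 = -383
  a_10 = -2·-383 + -2·176 + 2·-12 + 1·-46 = 344
  a_11 = -2·344 + -2·-383 + 2·176 + 1·-12 = 418
  a_12 = -2·418 + -2·344 + 2·-383 + 1·176 = -2114

-2,-2,2,1 ; -2114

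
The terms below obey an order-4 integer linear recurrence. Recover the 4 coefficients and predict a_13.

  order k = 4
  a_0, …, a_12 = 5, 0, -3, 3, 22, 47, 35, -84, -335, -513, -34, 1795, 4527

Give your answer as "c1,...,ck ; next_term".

  a_4 = 2·3 + -2·-3 + -3·0 + 2·5 = 22
  a_5 = 2·22 + -2·3 + -3·-3 + 2·0 = 47
  a_6 = 2·47 + -2·22 + -3·3 + 2·-3 = 35
  a_7 = 2·35 + -2·47 + -3·22 + 2·3 = -84
  a_8 = 2·-84 + -2·35 + -3·47 + 2·22 = -335
  a_9 = 2·-335 + -2·-84 + -3·35 + 2·47 = -513
  a_10 = 2·-513 + -2·-335 + -3·-84 + 2·35 = -34
  a_11 = 2·-34 + -2·-513 + -3·-335 + 2·-84 = 1795
  a_12 = 2·1795 + -2·-34 + -3·-513 + 2·-335 = 4527
  a_13 = 2·4527 + -2·1795 + -3·-34 + 2·-513 = 4540

2,-2,-3,2 ; 4540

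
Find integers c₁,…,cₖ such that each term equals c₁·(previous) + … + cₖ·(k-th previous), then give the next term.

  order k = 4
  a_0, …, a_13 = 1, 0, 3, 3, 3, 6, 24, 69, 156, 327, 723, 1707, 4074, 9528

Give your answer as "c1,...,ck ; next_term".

3,-3,2,3 ; 21945

  a_4 = 3·3 + -3·3 + 2·0 + 3·1 = 3
  a_5 = 3·3 + -3·3 + 2·3 + 3·0 = 6
  a_6 = 3·6 + -3·3 + 2·3 + 3·3 = 24
  a_7 = 3·24 + -3·6 + 2·3 + 3·3 = 69
  a_8 = 3·69 + -3·24 + 2·6 + 3·3 = 156
  a_9 = 3·156 + -3·69 + 2·24 + 3·6 = 327
  a_10 = 3·327 + -3·156 + 2·69 + 3·24 = 723
  a_11 = 3·723 + -3·327 + 2·156 + 3·69 = 1707
  a_12 = 3·1707 + -3·723 + 2·327 + 3·156 = 4074
  a_13 = 3·4074 + -3·1707 + 2·723 + 3·327 = 9528
  a_14 = 3·9528 + -3·4074 + 2·1707 + 3·723 = 21945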